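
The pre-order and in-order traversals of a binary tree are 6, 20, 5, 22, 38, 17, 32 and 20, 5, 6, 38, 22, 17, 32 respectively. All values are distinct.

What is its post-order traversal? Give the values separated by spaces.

5 20 38 32 17 22 6

The first element of pre-order is the root; it splits in-order into left and right subtrees.
Root 6: left subtree has 2 nodes {20, 5}, right has 4 {38, 22, 17, 32}.
  Root 20: left subtree has 0 nodes { }, right has 1 {5}.
  Root 22: left subtree has 1 node {38}, right has 2 {17, 32}.
    Root 17: left subtree has 0 nodes { }, right has 1 {32}.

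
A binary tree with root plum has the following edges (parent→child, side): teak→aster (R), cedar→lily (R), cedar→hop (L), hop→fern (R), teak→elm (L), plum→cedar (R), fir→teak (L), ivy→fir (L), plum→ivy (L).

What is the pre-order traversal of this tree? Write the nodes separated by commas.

plum, ivy, fir, teak, elm, aster, cedar, hop, fern, lily

Pre-order visits the node, then its left subtree, then its right subtree.
Visit plum.
At plum: go left to ivy.
  Visit ivy.
  At ivy: go left to fir.
    Visit fir.
    At fir: go left to teak.
      Visit teak.
      At teak: go left to elm.
        elm is a leaf — visit elm.
      At teak: go right to aster.
        aster is a leaf — visit aster.
    At fir: no right child.
  At ivy: no right child.
At plum: go right to cedar.
  Visit cedar.
  At cedar: go left to hop.
    Visit hop.
    At hop: no left child.
    At hop: go right to fern.
      fern is a leaf — visit fern.
  At cedar: go right to lily.
    lily is a leaf — visit lily.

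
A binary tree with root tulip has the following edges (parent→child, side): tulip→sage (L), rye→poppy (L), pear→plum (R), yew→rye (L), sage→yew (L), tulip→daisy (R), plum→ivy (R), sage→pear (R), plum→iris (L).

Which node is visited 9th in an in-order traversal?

tulip

In-order visits the left subtree, then the node, then the right subtree.
At tulip: go left to sage.
  At sage: go left to yew.
    At yew: go left to rye.
      At rye: go left to poppy.
        poppy is a leaf — visit poppy.
      Visit rye.
      At rye: no right child.
    Visit yew.
    At yew: no right child.
  Visit sage.
  At sage: go right to pear.
    At pear: no left child.
    Visit pear.
    At pear: go right to plum.
      At plum: go left to iris.
        iris is a leaf — visit iris.
      Visit plum.
      At plum: go right to ivy.
        ivy is a leaf — visit ivy.
Visit tulip.
At tulip: go right to daisy.
  daisy is a leaf — visit daisy.
Full in-order sequence: poppy, rye, yew, sage, pear, iris, plum, ivy, tulip, daisy.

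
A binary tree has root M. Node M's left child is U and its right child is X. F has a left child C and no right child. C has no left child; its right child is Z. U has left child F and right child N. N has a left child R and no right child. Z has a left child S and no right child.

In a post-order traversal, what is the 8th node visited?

X

Post-order visits the left subtree, then the right subtree, then the node.
At M: go left to U.
  At U: go left to F.
    At F: go left to C.
      At C: no left child.
      At C: go right to Z.
        At Z: go left to S.
          S is a leaf — visit S.
        At Z: no right child.
        Visit Z.
      Visit C.
    At F: no right child.
    Visit F.
  At U: go right to N.
    At N: go left to R.
      R is a leaf — visit R.
    At N: no right child.
    Visit N.
  Visit U.
At M: go right to X.
  X is a leaf — visit X.
Visit M.
Full post-order sequence: S, Z, C, F, R, N, U, X, M.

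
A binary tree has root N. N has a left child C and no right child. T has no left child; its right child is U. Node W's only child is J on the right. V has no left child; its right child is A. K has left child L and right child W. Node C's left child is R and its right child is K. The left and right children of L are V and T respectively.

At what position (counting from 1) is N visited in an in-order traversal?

In-order visits the left subtree, then the node, then the right subtree.
At N: go left to C.
  At C: go left to R.
    R is a leaf — visit R.
  Visit C.
  At C: go right to K.
    At K: go left to L.
      At L: go left to V.
        At V: no left child.
        Visit V.
        At V: go right to A.
          A is a leaf — visit A.
      Visit L.
      At L: go right to T.
        At T: no left child.
        Visit T.
        At T: go right to U.
          U is a leaf — visit U.
    Visit K.
    At K: go right to W.
      At W: no left child.
      Visit W.
      At W: go right to J.
        J is a leaf — visit J.
Visit N.
At N: no right child.
Full in-order sequence: R, C, V, A, L, T, U, K, W, J, N.

11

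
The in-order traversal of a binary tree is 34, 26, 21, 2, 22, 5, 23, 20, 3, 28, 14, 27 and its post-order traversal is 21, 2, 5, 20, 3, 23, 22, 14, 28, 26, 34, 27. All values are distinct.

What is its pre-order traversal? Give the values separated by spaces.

27 34 26 28 22 2 21 23 5 3 20 14

The last element of post-order is the root; it splits in-order into left and right subtrees.
Root 27: left subtree has 11 nodes {34, 26, 21, 2, 22, 5, 23, 20, 3, 28, 14}, right has 0 { }.
  Root 34: left subtree has 0 nodes { }, right has 10 {26, 21, 2, 22, 5, 23, 20, 3, 28, 14}.
    Root 26: left subtree has 0 nodes { }, right has 9 {21, 2, 22, 5, 23, 20, 3, 28, 14}.
      Root 28: left subtree has 7 nodes {21, 2, 22, 5, 23, 20, 3}, right has 1 {14}.
        Root 22: left subtree has 2 nodes {21, 2}, right has 4 {5, 23, 20, 3}.
          Root 2: left subtree has 1 node {21}, right has 0 { }.
          Root 23: left subtree has 1 node {5}, right has 2 {20, 3}.
            Root 3: left subtree has 1 node {20}, right has 0 { }.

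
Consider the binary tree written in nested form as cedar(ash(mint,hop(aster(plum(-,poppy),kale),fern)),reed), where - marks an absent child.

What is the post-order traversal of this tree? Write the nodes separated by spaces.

mint poppy plum kale aster fern hop ash reed cedar

Post-order visits the left subtree, then the right subtree, then the node.
At cedar: go left to ash.
  At ash: go left to mint.
    mint is a leaf — visit mint.
  At ash: go right to hop.
    At hop: go left to aster.
      At aster: go left to plum.
        At plum: no left child.
        At plum: go right to poppy.
          poppy is a leaf — visit poppy.
        Visit plum.
      At aster: go right to kale.
        kale is a leaf — visit kale.
      Visit aster.
    At hop: go right to fern.
      fern is a leaf — visit fern.
    Visit hop.
  Visit ash.
At cedar: go right to reed.
  reed is a leaf — visit reed.
Visit cedar.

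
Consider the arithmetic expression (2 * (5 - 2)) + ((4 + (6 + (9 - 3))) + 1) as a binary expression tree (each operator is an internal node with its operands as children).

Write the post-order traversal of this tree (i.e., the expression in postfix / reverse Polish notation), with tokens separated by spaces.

2 5 2 - * 4 6 9 3 - + + 1 + +

Post-order on an expression tree gives postfix notation: for each operator, emit left operand, right operand, then the operator.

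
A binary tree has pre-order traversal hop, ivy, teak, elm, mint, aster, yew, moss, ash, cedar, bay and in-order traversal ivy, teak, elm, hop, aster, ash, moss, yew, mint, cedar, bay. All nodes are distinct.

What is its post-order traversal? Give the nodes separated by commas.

elm, teak, ivy, ash, moss, yew, aster, bay, cedar, mint, hop

The first element of pre-order is the root; it splits in-order into left and right subtrees.
Root hop: left subtree has 3 nodes {ivy, teak, elm}, right has 7 {aster, ash, moss, yew, mint, cedar, bay}.
  Root ivy: left subtree has 0 nodes { }, right has 2 {teak, elm}.
    Root teak: left subtree has 0 nodes { }, right has 1 {elm}.
  Root mint: left subtree has 4 nodes {aster, ash, moss, yew}, right has 2 {cedar, bay}.
    Root aster: left subtree has 0 nodes { }, right has 3 {ash, moss, yew}.
      Root yew: left subtree has 2 nodes {ash, moss}, right has 0 { }.
        Root moss: left subtree has 1 node {ash}, right has 0 { }.
    Root cedar: left subtree has 0 nodes { }, right has 1 {bay}.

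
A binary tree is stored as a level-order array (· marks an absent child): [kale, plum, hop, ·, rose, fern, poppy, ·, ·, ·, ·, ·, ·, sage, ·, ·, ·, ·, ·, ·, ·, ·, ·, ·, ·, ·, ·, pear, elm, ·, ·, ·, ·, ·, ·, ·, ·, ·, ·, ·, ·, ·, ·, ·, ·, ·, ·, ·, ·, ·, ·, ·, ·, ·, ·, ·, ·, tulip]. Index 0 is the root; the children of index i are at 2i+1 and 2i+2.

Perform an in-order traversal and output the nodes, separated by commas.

plum, rose, kale, fern, hop, pear, sage, tulip, elm, poppy

In-order visits the left subtree, then the node, then the right subtree.
At kale: go left to plum.
  At plum: no left child.
  Visit plum.
  At plum: go right to rose.
    rose is a leaf — visit rose.
Visit kale.
At kale: go right to hop.
  At hop: go left to fern.
    fern is a leaf — visit fern.
  Visit hop.
  At hop: go right to poppy.
    At poppy: go left to sage.
      At sage: go left to pear.
        pear is a leaf — visit pear.
      Visit sage.
      At sage: go right to elm.
        At elm: go left to tulip.
          tulip is a leaf — visit tulip.
        Visit elm.
        At elm: no right child.
    Visit poppy.
    At poppy: no right child.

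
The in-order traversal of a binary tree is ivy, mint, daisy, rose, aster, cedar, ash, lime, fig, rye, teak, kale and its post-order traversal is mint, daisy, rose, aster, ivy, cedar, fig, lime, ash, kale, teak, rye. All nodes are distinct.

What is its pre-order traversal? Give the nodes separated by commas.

rye, ash, cedar, ivy, aster, rose, daisy, mint, lime, fig, teak, kale

The last element of post-order is the root; it splits in-order into left and right subtrees.
Root rye: left subtree has 9 nodes {ivy, mint, daisy, rose, aster, cedar, ash, lime, fig}, right has 2 {teak, kale}.
  Root ash: left subtree has 6 nodes {ivy, mint, daisy, rose, aster, cedar}, right has 2 {lime, fig}.
    Root cedar: left subtree has 5 nodes {ivy, mint, daisy, rose, aster}, right has 0 { }.
      Root ivy: left subtree has 0 nodes { }, right has 4 {mint, daisy, rose, aster}.
        Root aster: left subtree has 3 nodes {mint, daisy, rose}, right has 0 { }.
          Root rose: left subtree has 2 nodes {mint, daisy}, right has 0 { }.
            Root daisy: left subtree has 1 node {mint}, right has 0 { }.
    Root lime: left subtree has 0 nodes { }, right has 1 {fig}.
  Root teak: left subtree has 0 nodes { }, right has 1 {kale}.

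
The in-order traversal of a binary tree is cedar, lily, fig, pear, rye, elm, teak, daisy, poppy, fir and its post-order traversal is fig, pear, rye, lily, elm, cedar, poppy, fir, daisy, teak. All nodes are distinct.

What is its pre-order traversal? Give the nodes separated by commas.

The last element of post-order is the root; it splits in-order into left and right subtrees.
Root teak: left subtree has 6 nodes {cedar, lily, fig, pear, rye, elm}, right has 3 {daisy, poppy, fir}.
  Root cedar: left subtree has 0 nodes { }, right has 5 {lily, fig, pear, rye, elm}.
    Root elm: left subtree has 4 nodes {lily, fig, pear, rye}, right has 0 { }.
      Root lily: left subtree has 0 nodes { }, right has 3 {fig, pear, rye}.
        Root rye: left subtree has 2 nodes {fig, pear}, right has 0 { }.
          Root pear: left subtree has 1 node {fig}, right has 0 { }.
  Root daisy: left subtree has 0 nodes { }, right has 2 {poppy, fir}.
    Root fir: left subtree has 1 node {poppy}, right has 0 { }.

teak, cedar, elm, lily, rye, pear, fig, daisy, fir, poppy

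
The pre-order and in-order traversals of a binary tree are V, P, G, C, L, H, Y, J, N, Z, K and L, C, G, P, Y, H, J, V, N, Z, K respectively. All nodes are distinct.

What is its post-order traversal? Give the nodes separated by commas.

The first element of pre-order is the root; it splits in-order into left and right subtrees.
Root V: left subtree has 7 nodes {L, C, G, P, Y, H, J}, right has 3 {N, Z, K}.
  Root P: left subtree has 3 nodes {L, C, G}, right has 3 {Y, H, J}.
    Root G: left subtree has 2 nodes {L, C}, right has 0 { }.
      Root C: left subtree has 1 node {L}, right has 0 { }.
    Root H: left subtree has 1 node {Y}, right has 1 {J}.
  Root N: left subtree has 0 nodes { }, right has 2 {Z, K}.
    Root Z: left subtree has 0 nodes { }, right has 1 {K}.

L, C, G, Y, J, H, P, K, Z, N, V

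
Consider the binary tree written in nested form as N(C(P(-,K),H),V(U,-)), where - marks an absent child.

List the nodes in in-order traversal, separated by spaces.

P K C H N U V

In-order visits the left subtree, then the node, then the right subtree.
At N: go left to C.
  At C: go left to P.
    At P: no left child.
    Visit P.
    At P: go right to K.
      K is a leaf — visit K.
  Visit C.
  At C: go right to H.
    H is a leaf — visit H.
Visit N.
At N: go right to V.
  At V: go left to U.
    U is a leaf — visit U.
  Visit V.
  At V: no right child.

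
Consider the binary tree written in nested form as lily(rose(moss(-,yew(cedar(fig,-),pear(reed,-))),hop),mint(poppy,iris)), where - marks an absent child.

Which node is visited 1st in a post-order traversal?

Post-order visits the left subtree, then the right subtree, then the node.
At lily: go left to rose.
  At rose: go left to moss.
    At moss: no left child.
    At moss: go right to yew.
      At yew: go left to cedar.
        At cedar: go left to fig.
          fig is a leaf — visit fig.
        At cedar: no right child.
        Visit cedar.
      At yew: go right to pear.
        At pear: go left to reed.
          reed is a leaf — visit reed.
        At pear: no right child.
        Visit pear.
      Visit yew.
    Visit moss.
  At rose: go right to hop.
    hop is a leaf — visit hop.
  Visit rose.
At lily: go right to mint.
  At mint: go left to poppy.
    poppy is a leaf — visit poppy.
  At mint: go right to iris.
    iris is a leaf — visit iris.
  Visit mint.
Visit lily.
Full post-order sequence: fig, cedar, reed, pear, yew, moss, hop, rose, poppy, iris, mint, lily.

fig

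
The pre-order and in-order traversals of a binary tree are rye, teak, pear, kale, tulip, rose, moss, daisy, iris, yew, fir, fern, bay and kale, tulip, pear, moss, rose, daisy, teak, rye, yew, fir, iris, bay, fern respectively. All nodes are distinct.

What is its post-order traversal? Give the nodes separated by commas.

tulip, kale, moss, daisy, rose, pear, teak, fir, yew, bay, fern, iris, rye

The first element of pre-order is the root; it splits in-order into left and right subtrees.
Root rye: left subtree has 7 nodes {kale, tulip, pear, moss, rose, daisy, teak}, right has 5 {yew, fir, iris, bay, fern}.
  Root teak: left subtree has 6 nodes {kale, tulip, pear, moss, rose, daisy}, right has 0 { }.
    Root pear: left subtree has 2 nodes {kale, tulip}, right has 3 {moss, rose, daisy}.
      Root kale: left subtree has 0 nodes { }, right has 1 {tulip}.
      Root rose: left subtree has 1 node {moss}, right has 1 {daisy}.
  Root iris: left subtree has 2 nodes {yew, fir}, right has 2 {bay, fern}.
    Root yew: left subtree has 0 nodes { }, right has 1 {fir}.
    Root fern: left subtree has 1 node {bay}, right has 0 { }.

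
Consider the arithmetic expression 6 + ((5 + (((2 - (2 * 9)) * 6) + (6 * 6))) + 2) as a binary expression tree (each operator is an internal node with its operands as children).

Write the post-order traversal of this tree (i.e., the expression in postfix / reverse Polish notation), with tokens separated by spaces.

Post-order on an expression tree gives postfix notation: for each operator, emit left operand, right operand, then the operator.

6 5 2 2 9 * - 6 * 6 6 * + + 2 + +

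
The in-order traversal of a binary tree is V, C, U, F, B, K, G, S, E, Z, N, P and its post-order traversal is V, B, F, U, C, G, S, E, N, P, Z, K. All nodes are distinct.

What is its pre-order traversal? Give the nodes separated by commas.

K, C, V, U, F, B, Z, E, S, G, P, N

The last element of post-order is the root; it splits in-order into left and right subtrees.
Root K: left subtree has 5 nodes {V, C, U, F, B}, right has 6 {G, S, E, Z, N, P}.
  Root C: left subtree has 1 node {V}, right has 3 {U, F, B}.
    Root U: left subtree has 0 nodes { }, right has 2 {F, B}.
      Root F: left subtree has 0 nodes { }, right has 1 {B}.
  Root Z: left subtree has 3 nodes {G, S, E}, right has 2 {N, P}.
    Root E: left subtree has 2 nodes {G, S}, right has 0 { }.
      Root S: left subtree has 1 node {G}, right has 0 { }.
    Root P: left subtree has 1 node {N}, right has 0 { }.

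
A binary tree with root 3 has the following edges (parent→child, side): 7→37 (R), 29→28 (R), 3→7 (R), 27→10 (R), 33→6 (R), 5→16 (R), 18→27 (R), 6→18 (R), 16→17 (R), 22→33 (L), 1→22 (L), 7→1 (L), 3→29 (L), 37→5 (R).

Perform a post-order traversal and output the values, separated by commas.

28, 29, 10, 27, 18, 6, 33, 22, 1, 17, 16, 5, 37, 7, 3

Post-order visits the left subtree, then the right subtree, then the node.
At 3: go left to 29.
  At 29: no left child.
  At 29: go right to 28.
    28 is a leaf — visit 28.
  Visit 29.
At 3: go right to 7.
  At 7: go left to 1.
    At 1: go left to 22.
      At 22: go left to 33.
        At 33: no left child.
        At 33: go right to 6.
          At 6: no left child.
          At 6: go right to 18.
            At 18: no left child.
            At 18: go right to 27.
              At 27: no left child.
              At 27: go right to 10.
                10 is a leaf — visit 10.
              Visit 27.
            Visit 18.
          Visit 6.
        Visit 33.
      At 22: no right child.
      Visit 22.
    At 1: no right child.
    Visit 1.
  At 7: go right to 37.
    At 37: no left child.
    At 37: go right to 5.
      At 5: no left child.
      At 5: go right to 16.
        At 16: no left child.
        At 16: go right to 17.
          17 is a leaf — visit 17.
        Visit 16.
      Visit 5.
    Visit 37.
  Visit 7.
Visit 3.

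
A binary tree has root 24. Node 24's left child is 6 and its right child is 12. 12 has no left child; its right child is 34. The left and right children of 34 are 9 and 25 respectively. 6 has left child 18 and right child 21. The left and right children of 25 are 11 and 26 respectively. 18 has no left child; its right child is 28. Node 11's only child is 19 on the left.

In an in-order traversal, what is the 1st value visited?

In-order visits the left subtree, then the node, then the right subtree.
At 24: go left to 6.
  At 6: go left to 18.
    At 18: no left child.
    Visit 18.
    At 18: go right to 28.
      28 is a leaf — visit 28.
  Visit 6.
  At 6: go right to 21.
    21 is a leaf — visit 21.
Visit 24.
At 24: go right to 12.
  At 12: no left child.
  Visit 12.
  At 12: go right to 34.
    At 34: go left to 9.
      9 is a leaf — visit 9.
    Visit 34.
    At 34: go right to 25.
      At 25: go left to 11.
        At 11: go left to 19.
          19 is a leaf — visit 19.
        Visit 11.
        At 11: no right child.
      Visit 25.
      At 25: go right to 26.
        26 is a leaf — visit 26.
Full in-order sequence: 18, 28, 6, 21, 24, 12, 9, 34, 19, 11, 25, 26.

18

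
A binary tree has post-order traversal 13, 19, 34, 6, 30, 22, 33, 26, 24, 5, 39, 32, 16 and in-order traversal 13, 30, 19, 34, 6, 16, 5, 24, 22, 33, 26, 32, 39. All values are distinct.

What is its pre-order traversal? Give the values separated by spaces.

The last element of post-order is the root; it splits in-order into left and right subtrees.
Root 16: left subtree has 5 nodes {13, 30, 19, 34, 6}, right has 7 {5, 24, 22, 33, 26, 32, 39}.
  Root 30: left subtree has 1 node {13}, right has 3 {19, 34, 6}.
    Root 6: left subtree has 2 nodes {19, 34}, right has 0 { }.
      Root 34: left subtree has 1 node {19}, right has 0 { }.
  Root 32: left subtree has 5 nodes {5, 24, 22, 33, 26}, right has 1 {39}.
    Root 5: left subtree has 0 nodes { }, right has 4 {24, 22, 33, 26}.
      Root 24: left subtree has 0 nodes { }, right has 3 {22, 33, 26}.
        Root 26: left subtree has 2 nodes {22, 33}, right has 0 { }.
          Root 33: left subtree has 1 node {22}, right has 0 { }.

16 30 13 6 34 19 32 5 24 26 33 22 39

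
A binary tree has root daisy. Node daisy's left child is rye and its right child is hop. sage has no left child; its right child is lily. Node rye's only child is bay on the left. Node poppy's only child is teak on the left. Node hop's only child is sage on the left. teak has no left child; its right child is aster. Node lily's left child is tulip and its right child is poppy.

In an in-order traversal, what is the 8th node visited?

In-order visits the left subtree, then the node, then the right subtree.
At daisy: go left to rye.
  At rye: go left to bay.
    bay is a leaf — visit bay.
  Visit rye.
  At rye: no right child.
Visit daisy.
At daisy: go right to hop.
  At hop: go left to sage.
    At sage: no left child.
    Visit sage.
    At sage: go right to lily.
      At lily: go left to tulip.
        tulip is a leaf — visit tulip.
      Visit lily.
      At lily: go right to poppy.
        At poppy: go left to teak.
          At teak: no left child.
          Visit teak.
          At teak: go right to aster.
            aster is a leaf — visit aster.
        Visit poppy.
        At poppy: no right child.
  Visit hop.
  At hop: no right child.
Full in-order sequence: bay, rye, daisy, sage, tulip, lily, teak, aster, poppy, hop.

aster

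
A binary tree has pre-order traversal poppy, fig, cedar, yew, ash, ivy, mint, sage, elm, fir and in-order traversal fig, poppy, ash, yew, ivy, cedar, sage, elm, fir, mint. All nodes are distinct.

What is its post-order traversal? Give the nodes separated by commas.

The first element of pre-order is the root; it splits in-order into left and right subtrees.
Root poppy: left subtree has 1 node {fig}, right has 8 {ash, yew, ivy, cedar, sage, elm, fir, mint}.
  Root cedar: left subtree has 3 nodes {ash, yew, ivy}, right has 4 {sage, elm, fir, mint}.
    Root yew: left subtree has 1 node {ash}, right has 1 {ivy}.
    Root mint: left subtree has 3 nodes {sage, elm, fir}, right has 0 { }.
      Root sage: left subtree has 0 nodes { }, right has 2 {elm, fir}.
        Root elm: left subtree has 0 nodes { }, right has 1 {fir}.

fig, ash, ivy, yew, fir, elm, sage, mint, cedar, poppy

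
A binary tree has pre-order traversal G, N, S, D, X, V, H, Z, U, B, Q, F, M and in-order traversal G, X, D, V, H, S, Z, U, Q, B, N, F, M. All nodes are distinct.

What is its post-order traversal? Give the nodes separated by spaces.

The first element of pre-order is the root; it splits in-order into left and right subtrees.
Root G: left subtree has 0 nodes { }, right has 12 {X, D, V, H, S, Z, U, Q, B, N, F, M}.
  Root N: left subtree has 9 nodes {X, D, V, H, S, Z, U, Q, B}, right has 2 {F, M}.
    Root S: left subtree has 4 nodes {X, D, V, H}, right has 4 {Z, U, Q, B}.
      Root D: left subtree has 1 node {X}, right has 2 {V, H}.
        Root V: left subtree has 0 nodes { }, right has 1 {H}.
      Root Z: left subtree has 0 nodes { }, right has 3 {U, Q, B}.
        Root U: left subtree has 0 nodes { }, right has 2 {Q, B}.
          Root B: left subtree has 1 node {Q}, right has 0 { }.
    Root F: left subtree has 0 nodes { }, right has 1 {M}.

X H V D Q B U Z S M F N G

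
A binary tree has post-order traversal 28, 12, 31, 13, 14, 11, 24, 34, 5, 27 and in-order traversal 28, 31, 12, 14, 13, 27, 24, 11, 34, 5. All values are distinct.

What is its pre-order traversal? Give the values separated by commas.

The last element of post-order is the root; it splits in-order into left and right subtrees.
Root 27: left subtree has 5 nodes {28, 31, 12, 14, 13}, right has 4 {24, 11, 34, 5}.
  Root 14: left subtree has 3 nodes {28, 31, 12}, right has 1 {13}.
    Root 31: left subtree has 1 node {28}, right has 1 {12}.
  Root 5: left subtree has 3 nodes {24, 11, 34}, right has 0 { }.
    Root 34: left subtree has 2 nodes {24, 11}, right has 0 { }.
      Root 24: left subtree has 0 nodes { }, right has 1 {11}.

27, 14, 31, 28, 12, 13, 5, 34, 24, 11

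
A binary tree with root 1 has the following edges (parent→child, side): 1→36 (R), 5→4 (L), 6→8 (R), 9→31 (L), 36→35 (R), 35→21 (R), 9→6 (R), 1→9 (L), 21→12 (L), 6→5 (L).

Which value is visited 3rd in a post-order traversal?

Post-order visits the left subtree, then the right subtree, then the node.
At 1: go left to 9.
  At 9: go left to 31.
    31 is a leaf — visit 31.
  At 9: go right to 6.
    At 6: go left to 5.
      At 5: go left to 4.
        4 is a leaf — visit 4.
      At 5: no right child.
      Visit 5.
    At 6: go right to 8.
      8 is a leaf — visit 8.
    Visit 6.
  Visit 9.
At 1: go right to 36.
  At 36: no left child.
  At 36: go right to 35.
    At 35: no left child.
    At 35: go right to 21.
      At 21: go left to 12.
        12 is a leaf — visit 12.
      At 21: no right child.
      Visit 21.
    Visit 35.
  Visit 36.
Visit 1.
Full post-order sequence: 31, 4, 5, 8, 6, 9, 12, 21, 35, 36, 1.

5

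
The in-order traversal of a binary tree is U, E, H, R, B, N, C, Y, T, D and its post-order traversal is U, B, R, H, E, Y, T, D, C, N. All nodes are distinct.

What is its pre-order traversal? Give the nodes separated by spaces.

The last element of post-order is the root; it splits in-order into left and right subtrees.
Root N: left subtree has 5 nodes {U, E, H, R, B}, right has 4 {C, Y, T, D}.
  Root E: left subtree has 1 node {U}, right has 3 {H, R, B}.
    Root H: left subtree has 0 nodes { }, right has 2 {R, B}.
      Root R: left subtree has 0 nodes { }, right has 1 {B}.
  Root C: left subtree has 0 nodes { }, right has 3 {Y, T, D}.
    Root D: left subtree has 2 nodes {Y, T}, right has 0 { }.
      Root T: left subtree has 1 node {Y}, right has 0 { }.

N E U H R B C D T Y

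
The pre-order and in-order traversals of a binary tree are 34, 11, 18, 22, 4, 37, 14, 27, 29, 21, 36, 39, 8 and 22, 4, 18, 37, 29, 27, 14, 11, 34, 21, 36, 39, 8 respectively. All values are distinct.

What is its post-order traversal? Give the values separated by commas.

The first element of pre-order is the root; it splits in-order into left and right subtrees.
Root 34: left subtree has 8 nodes {22, 4, 18, 37, 29, 27, 14, 11}, right has 4 {21, 36, 39, 8}.
  Root 11: left subtree has 7 nodes {22, 4, 18, 37, 29, 27, 14}, right has 0 { }.
    Root 18: left subtree has 2 nodes {22, 4}, right has 4 {37, 29, 27, 14}.
      Root 22: left subtree has 0 nodes { }, right has 1 {4}.
      Root 37: left subtree has 0 nodes { }, right has 3 {29, 27, 14}.
        Root 14: left subtree has 2 nodes {29, 27}, right has 0 { }.
          Root 27: left subtree has 1 node {29}, right has 0 { }.
  Root 21: left subtree has 0 nodes { }, right has 3 {36, 39, 8}.
    Root 36: left subtree has 0 nodes { }, right has 2 {39, 8}.
      Root 39: left subtree has 0 nodes { }, right has 1 {8}.

4, 22, 29, 27, 14, 37, 18, 11, 8, 39, 36, 21, 34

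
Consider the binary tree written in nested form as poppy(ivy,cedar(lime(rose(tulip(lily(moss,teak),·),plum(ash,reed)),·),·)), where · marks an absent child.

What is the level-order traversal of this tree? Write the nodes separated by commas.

Level-order visits nodes level by level from the root, left to right within each level.
Level 0: poppy
Level 1: ivy, cedar
Level 2: lime
Level 3: rose
Level 4: tulip, plum
Level 5: lily, ash, reed
Level 6: moss, teak

poppy, ivy, cedar, lime, rose, tulip, plum, lily, ash, reed, moss, teak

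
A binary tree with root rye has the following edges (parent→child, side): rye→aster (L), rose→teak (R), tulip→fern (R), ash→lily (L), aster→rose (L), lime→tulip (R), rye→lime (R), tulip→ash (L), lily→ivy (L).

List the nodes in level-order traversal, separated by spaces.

rye aster lime rose tulip teak ash fern lily ivy

Level-order visits nodes level by level from the root, left to right within each level.
Level 0: rye
Level 1: aster, lime
Level 2: rose, tulip
Level 3: teak, ash, fern
Level 4: lily
Level 5: ivy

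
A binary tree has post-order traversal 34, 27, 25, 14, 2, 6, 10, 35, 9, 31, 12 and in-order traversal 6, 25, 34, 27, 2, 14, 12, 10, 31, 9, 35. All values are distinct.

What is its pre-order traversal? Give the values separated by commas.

12, 6, 2, 25, 27, 34, 14, 31, 10, 9, 35

The last element of post-order is the root; it splits in-order into left and right subtrees.
Root 12: left subtree has 6 nodes {6, 25, 34, 27, 2, 14}, right has 4 {10, 31, 9, 35}.
  Root 6: left subtree has 0 nodes { }, right has 5 {25, 34, 27, 2, 14}.
    Root 2: left subtree has 3 nodes {25, 34, 27}, right has 1 {14}.
      Root 25: left subtree has 0 nodes { }, right has 2 {34, 27}.
        Root 27: left subtree has 1 node {34}, right has 0 { }.
  Root 31: left subtree has 1 node {10}, right has 2 {9, 35}.
    Root 9: left subtree has 0 nodes { }, right has 1 {35}.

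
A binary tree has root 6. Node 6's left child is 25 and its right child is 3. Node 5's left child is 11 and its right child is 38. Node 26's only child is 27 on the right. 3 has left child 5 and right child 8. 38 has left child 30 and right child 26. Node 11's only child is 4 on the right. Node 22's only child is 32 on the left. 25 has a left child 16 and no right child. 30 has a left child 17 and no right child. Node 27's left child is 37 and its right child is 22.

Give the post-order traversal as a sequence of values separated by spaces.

16 25 4 11 17 30 37 32 22 27 26 38 5 8 3 6

Post-order visits the left subtree, then the right subtree, then the node.
At 6: go left to 25.
  At 25: go left to 16.
    16 is a leaf — visit 16.
  At 25: no right child.
  Visit 25.
At 6: go right to 3.
  At 3: go left to 5.
    At 5: go left to 11.
      At 11: no left child.
      At 11: go right to 4.
        4 is a leaf — visit 4.
      Visit 11.
    At 5: go right to 38.
      At 38: go left to 30.
        At 30: go left to 17.
          17 is a leaf — visit 17.
        At 30: no right child.
        Visit 30.
      At 38: go right to 26.
        At 26: no left child.
        At 26: go right to 27.
          At 27: go left to 37.
            37 is a leaf — visit 37.
          At 27: go right to 22.
            At 22: go left to 32.
              32 is a leaf — visit 32.
            At 22: no right child.
            Visit 22.
          Visit 27.
        Visit 26.
      Visit 38.
    Visit 5.
  At 3: go right to 8.
    8 is a leaf — visit 8.
  Visit 3.
Visit 6.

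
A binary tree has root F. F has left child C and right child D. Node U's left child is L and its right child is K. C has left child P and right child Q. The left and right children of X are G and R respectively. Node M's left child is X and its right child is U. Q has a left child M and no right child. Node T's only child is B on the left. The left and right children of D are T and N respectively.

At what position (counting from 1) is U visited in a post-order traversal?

7

Post-order visits the left subtree, then the right subtree, then the node.
At F: go left to C.
  At C: go left to P.
    P is a leaf — visit P.
  At C: go right to Q.
    At Q: go left to M.
      At M: go left to X.
        At X: go left to G.
          G is a leaf — visit G.
        At X: go right to R.
          R is a leaf — visit R.
        Visit X.
      At M: go right to U.
        At U: go left to L.
          L is a leaf — visit L.
        At U: go right to K.
          K is a leaf — visit K.
        Visit U.
      Visit M.
    At Q: no right child.
    Visit Q.
  Visit C.
At F: go right to D.
  At D: go left to T.
    At T: go left to B.
      B is a leaf — visit B.
    At T: no right child.
    Visit T.
  At D: go right to N.
    N is a leaf — visit N.
  Visit D.
Visit F.
Full post-order sequence: P, G, R, X, L, K, U, M, Q, C, B, T, N, D, F.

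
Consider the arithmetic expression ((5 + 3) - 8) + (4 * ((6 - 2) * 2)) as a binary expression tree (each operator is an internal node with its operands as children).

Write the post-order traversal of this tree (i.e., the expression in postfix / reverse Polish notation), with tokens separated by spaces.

Post-order on an expression tree gives postfix notation: for each operator, emit left operand, right operand, then the operator.

5 3 + 8 - 4 6 2 - 2 * * +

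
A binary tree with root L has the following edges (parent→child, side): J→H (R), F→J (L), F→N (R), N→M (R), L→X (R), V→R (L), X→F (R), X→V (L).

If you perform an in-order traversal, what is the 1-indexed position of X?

4

In-order visits the left subtree, then the node, then the right subtree.
At L: no left child.
Visit L.
At L: go right to X.
  At X: go left to V.
    At V: go left to R.
      R is a leaf — visit R.
    Visit V.
    At V: no right child.
  Visit X.
  At X: go right to F.
    At F: go left to J.
      At J: no left child.
      Visit J.
      At J: go right to H.
        H is a leaf — visit H.
    Visit F.
    At F: go right to N.
      At N: no left child.
      Visit N.
      At N: go right to M.
        M is a leaf — visit M.
Full in-order sequence: L, R, V, X, J, H, F, N, M.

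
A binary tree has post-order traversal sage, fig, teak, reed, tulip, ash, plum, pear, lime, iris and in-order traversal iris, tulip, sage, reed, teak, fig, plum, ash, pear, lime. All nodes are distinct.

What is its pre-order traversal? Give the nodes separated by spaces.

iris lime pear plum tulip reed sage teak fig ash

The last element of post-order is the root; it splits in-order into left and right subtrees.
Root iris: left subtree has 0 nodes { }, right has 9 {tulip, sage, reed, teak, fig, plum, ash, pear, lime}.
  Root lime: left subtree has 8 nodes {tulip, sage, reed, teak, fig, plum, ash, pear}, right has 0 { }.
    Root pear: left subtree has 7 nodes {tulip, sage, reed, teak, fig, plum, ash}, right has 0 { }.
      Root plum: left subtree has 5 nodes {tulip, sage, reed, teak, fig}, right has 1 {ash}.
        Root tulip: left subtree has 0 nodes { }, right has 4 {sage, reed, teak, fig}.
          Root reed: left subtree has 1 node {sage}, right has 2 {teak, fig}.
            Root teak: left subtree has 0 nodes { }, right has 1 {fig}.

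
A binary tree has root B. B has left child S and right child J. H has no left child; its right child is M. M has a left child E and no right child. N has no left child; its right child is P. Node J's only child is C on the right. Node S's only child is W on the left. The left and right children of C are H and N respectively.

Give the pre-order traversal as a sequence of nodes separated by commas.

Pre-order visits the node, then its left subtree, then its right subtree.
Visit B.
At B: go left to S.
  Visit S.
  At S: go left to W.
    W is a leaf — visit W.
  At S: no right child.
At B: go right to J.
  Visit J.
  At J: no left child.
  At J: go right to C.
    Visit C.
    At C: go left to H.
      Visit H.
      At H: no left child.
      At H: go right to M.
        Visit M.
        At M: go left to E.
          E is a leaf — visit E.
        At M: no right child.
    At C: go right to N.
      Visit N.
      At N: no left child.
      At N: go right to P.
        P is a leaf — visit P.

B, S, W, J, C, H, M, E, N, P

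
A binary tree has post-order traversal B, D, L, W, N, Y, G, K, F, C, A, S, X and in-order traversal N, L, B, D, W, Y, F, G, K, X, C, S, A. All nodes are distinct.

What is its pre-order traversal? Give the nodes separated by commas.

X, F, Y, N, W, L, D, B, K, G, S, C, A

The last element of post-order is the root; it splits in-order into left and right subtrees.
Root X: left subtree has 9 nodes {N, L, B, D, W, Y, F, G, K}, right has 3 {C, S, A}.
  Root F: left subtree has 6 nodes {N, L, B, D, W, Y}, right has 2 {G, K}.
    Root Y: left subtree has 5 nodes {N, L, B, D, W}, right has 0 { }.
      Root N: left subtree has 0 nodes { }, right has 4 {L, B, D, W}.
        Root W: left subtree has 3 nodes {L, B, D}, right has 0 { }.
          Root L: left subtree has 0 nodes { }, right has 2 {B, D}.
            Root D: left subtree has 1 node {B}, right has 0 { }.
    Root K: left subtree has 1 node {G}, right has 0 { }.
  Root S: left subtree has 1 node {C}, right has 1 {A}.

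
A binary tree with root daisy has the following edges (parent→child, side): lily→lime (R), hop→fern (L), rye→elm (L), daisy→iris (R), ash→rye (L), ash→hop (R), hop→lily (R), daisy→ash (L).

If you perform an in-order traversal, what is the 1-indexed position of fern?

In-order visits the left subtree, then the node, then the right subtree.
At daisy: go left to ash.
  At ash: go left to rye.
    At rye: go left to elm.
      elm is a leaf — visit elm.
    Visit rye.
    At rye: no right child.
  Visit ash.
  At ash: go right to hop.
    At hop: go left to fern.
      fern is a leaf — visit fern.
    Visit hop.
    At hop: go right to lily.
      At lily: no left child.
      Visit lily.
      At lily: go right to lime.
        lime is a leaf — visit lime.
Visit daisy.
At daisy: go right to iris.
  iris is a leaf — visit iris.
Full in-order sequence: elm, rye, ash, fern, hop, lily, lime, daisy, iris.

4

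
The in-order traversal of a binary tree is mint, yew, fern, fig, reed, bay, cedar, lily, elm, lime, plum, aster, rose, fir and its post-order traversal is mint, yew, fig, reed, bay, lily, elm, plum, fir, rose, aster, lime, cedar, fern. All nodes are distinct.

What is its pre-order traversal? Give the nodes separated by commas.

fern, yew, mint, cedar, bay, reed, fig, lime, elm, lily, aster, plum, rose, fir

The last element of post-order is the root; it splits in-order into left and right subtrees.
Root fern: left subtree has 2 nodes {mint, yew}, right has 11 {fig, reed, bay, cedar, lily, elm, lime, plum, aster, rose, fir}.
  Root yew: left subtree has 1 node {mint}, right has 0 { }.
  Root cedar: left subtree has 3 nodes {fig, reed, bay}, right has 7 {lily, elm, lime, plum, aster, rose, fir}.
    Root bay: left subtree has 2 nodes {fig, reed}, right has 0 { }.
      Root reed: left subtree has 1 node {fig}, right has 0 { }.
    Root lime: left subtree has 2 nodes {lily, elm}, right has 4 {plum, aster, rose, fir}.
      Root elm: left subtree has 1 node {lily}, right has 0 { }.
      Root aster: left subtree has 1 node {plum}, right has 2 {rose, fir}.
        Root rose: left subtree has 0 nodes { }, right has 1 {fir}.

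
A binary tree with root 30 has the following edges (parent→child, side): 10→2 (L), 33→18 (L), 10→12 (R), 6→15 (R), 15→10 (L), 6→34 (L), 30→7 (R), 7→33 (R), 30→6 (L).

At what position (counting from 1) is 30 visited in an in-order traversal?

7

In-order visits the left subtree, then the node, then the right subtree.
At 30: go left to 6.
  At 6: go left to 34.
    34 is a leaf — visit 34.
  Visit 6.
  At 6: go right to 15.
    At 15: go left to 10.
      At 10: go left to 2.
        2 is a leaf — visit 2.
      Visit 10.
      At 10: go right to 12.
        12 is a leaf — visit 12.
    Visit 15.
    At 15: no right child.
Visit 30.
At 30: go right to 7.
  At 7: no left child.
  Visit 7.
  At 7: go right to 33.
    At 33: go left to 18.
      18 is a leaf — visit 18.
    Visit 33.
    At 33: no right child.
Full in-order sequence: 34, 6, 2, 10, 12, 15, 30, 7, 18, 33.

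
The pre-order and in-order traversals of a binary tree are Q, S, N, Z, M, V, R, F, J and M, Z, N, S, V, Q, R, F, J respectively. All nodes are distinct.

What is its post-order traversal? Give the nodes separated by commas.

The first element of pre-order is the root; it splits in-order into left and right subtrees.
Root Q: left subtree has 5 nodes {M, Z, N, S, V}, right has 3 {R, F, J}.
  Root S: left subtree has 3 nodes {M, Z, N}, right has 1 {V}.
    Root N: left subtree has 2 nodes {M, Z}, right has 0 { }.
      Root Z: left subtree has 1 node {M}, right has 0 { }.
  Root R: left subtree has 0 nodes { }, right has 2 {F, J}.
    Root F: left subtree has 0 nodes { }, right has 1 {J}.

M, Z, N, V, S, J, F, R, Q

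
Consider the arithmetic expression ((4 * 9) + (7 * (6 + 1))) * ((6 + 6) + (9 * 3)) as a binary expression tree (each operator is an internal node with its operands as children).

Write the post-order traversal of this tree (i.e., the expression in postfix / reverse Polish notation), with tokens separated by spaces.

4 9 * 7 6 1 + * + 6 6 + 9 3 * + *

Post-order on an expression tree gives postfix notation: for each operator, emit left operand, right operand, then the operator.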